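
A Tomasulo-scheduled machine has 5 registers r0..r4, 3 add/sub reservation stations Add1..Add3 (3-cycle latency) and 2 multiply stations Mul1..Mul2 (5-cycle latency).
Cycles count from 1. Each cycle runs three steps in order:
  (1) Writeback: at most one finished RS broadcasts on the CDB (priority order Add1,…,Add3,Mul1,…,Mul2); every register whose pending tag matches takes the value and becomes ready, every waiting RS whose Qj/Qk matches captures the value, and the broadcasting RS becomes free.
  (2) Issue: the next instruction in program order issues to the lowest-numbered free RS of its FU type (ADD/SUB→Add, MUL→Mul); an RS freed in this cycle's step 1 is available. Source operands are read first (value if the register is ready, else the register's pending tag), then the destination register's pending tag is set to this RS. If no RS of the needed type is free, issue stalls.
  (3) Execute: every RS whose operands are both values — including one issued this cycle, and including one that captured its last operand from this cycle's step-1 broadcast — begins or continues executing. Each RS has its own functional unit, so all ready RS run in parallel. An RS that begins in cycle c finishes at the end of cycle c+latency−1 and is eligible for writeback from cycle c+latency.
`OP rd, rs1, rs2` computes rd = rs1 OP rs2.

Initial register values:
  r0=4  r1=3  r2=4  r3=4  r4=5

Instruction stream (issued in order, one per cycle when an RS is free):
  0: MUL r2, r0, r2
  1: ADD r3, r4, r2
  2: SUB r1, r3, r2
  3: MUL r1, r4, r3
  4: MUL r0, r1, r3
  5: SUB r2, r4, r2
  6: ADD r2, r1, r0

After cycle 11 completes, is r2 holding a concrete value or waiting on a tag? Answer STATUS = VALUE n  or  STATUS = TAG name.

cycle 1: issue MUL r2<-Mul1 // r0:4,r1:3,r2:Mul1,r3:4,r4:5
cycle 2: issue ADD r3<-Add1 // r0:4,r1:3,r2:Mul1,r3:Add1,r4:5
cycle 3: issue SUB r1<-Add2 // r0:4,r1:Add2,r2:Mul1,r3:Add1,r4:5
cycle 4: issue MUL r1<-Mul2 // r0:4,r1:Mul2,r2:Mul1,r3:Add1,r4:5
cycle 5: stall // r0:4,r1:Mul2,r2:Mul1,r3:Add1,r4:5
cycle 6: CDB Mul1=16; issue MUL r0<-Mul1 // r0:Mul1,r1:Mul2,r2:16,r3:Add1,r4:5
cycle 7: issue SUB r2<-Add3 // r0:Mul1,r1:Mul2,r2:Add3,r3:Add1,r4:5
cycle 8: stall // r0:Mul1,r1:Mul2,r2:Add3,r3:Add1,r4:5
cycle 9: CDB Add1=21; issue ADD r2<-Add1 // r0:Mul1,r1:Mul2,r2:Add1,r3:21,r4:5
cycle 10: CDB Add3=-11 // r0:Mul1,r1:Mul2,r2:Add1,r3:21,r4:5
cycle 11: - // r0:Mul1,r1:Mul2,r2:Add1,r3:21,r4:5

STATUS = TAG Add1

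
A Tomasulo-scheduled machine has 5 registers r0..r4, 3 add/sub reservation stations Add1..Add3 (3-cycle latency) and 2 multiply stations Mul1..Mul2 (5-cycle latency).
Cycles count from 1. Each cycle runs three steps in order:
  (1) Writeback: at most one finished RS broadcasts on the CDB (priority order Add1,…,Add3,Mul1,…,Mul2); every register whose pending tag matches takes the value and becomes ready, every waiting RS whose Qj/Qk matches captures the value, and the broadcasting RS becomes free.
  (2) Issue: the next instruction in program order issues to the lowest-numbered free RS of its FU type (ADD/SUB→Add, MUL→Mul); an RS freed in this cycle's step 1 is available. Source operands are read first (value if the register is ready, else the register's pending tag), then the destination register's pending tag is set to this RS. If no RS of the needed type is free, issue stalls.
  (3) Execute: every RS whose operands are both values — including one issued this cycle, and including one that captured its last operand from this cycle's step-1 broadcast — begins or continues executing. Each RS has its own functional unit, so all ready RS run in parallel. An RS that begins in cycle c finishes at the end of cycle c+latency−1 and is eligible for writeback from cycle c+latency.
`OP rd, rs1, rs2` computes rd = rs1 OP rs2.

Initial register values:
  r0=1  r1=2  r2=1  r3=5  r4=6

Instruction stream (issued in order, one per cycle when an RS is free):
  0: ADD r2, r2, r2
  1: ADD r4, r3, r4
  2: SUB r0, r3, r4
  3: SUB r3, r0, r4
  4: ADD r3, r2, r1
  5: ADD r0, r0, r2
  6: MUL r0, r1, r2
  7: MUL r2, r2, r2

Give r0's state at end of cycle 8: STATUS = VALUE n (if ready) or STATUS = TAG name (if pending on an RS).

  c1: issue ADD r2<-Add1  regs: r0:1,r1:2,r2:Add1,r3:5,r4:6
  c2: issue ADD r4<-Add2  regs: r0:1,r1:2,r2:Add1,r3:5,r4:Add2
  c3: issue SUB r0<-Add3  regs: r0:Add3,r1:2,r2:Add1,r3:5,r4:Add2
  c4: CDB Add1=2; issue SUB r3<-Add1  regs: r0:Add3,r1:2,r2:2,r3:Add1,r4:Add2
  c5: CDB Add2=11; issue ADD r3<-Add2  regs: r0:Add3,r1:2,r2:2,r3:Add2,r4:11
  c6: stall  regs: r0:Add3,r1:2,r2:2,r3:Add2,r4:11
  c7: stall  regs: r0:Add3,r1:2,r2:2,r3:Add2,r4:11
  c8: CDB Add2=4; issue ADD r0<-Add2  regs: r0:Add2,r1:2,r2:2,r3:4,r4:11

STATUS = TAG Add2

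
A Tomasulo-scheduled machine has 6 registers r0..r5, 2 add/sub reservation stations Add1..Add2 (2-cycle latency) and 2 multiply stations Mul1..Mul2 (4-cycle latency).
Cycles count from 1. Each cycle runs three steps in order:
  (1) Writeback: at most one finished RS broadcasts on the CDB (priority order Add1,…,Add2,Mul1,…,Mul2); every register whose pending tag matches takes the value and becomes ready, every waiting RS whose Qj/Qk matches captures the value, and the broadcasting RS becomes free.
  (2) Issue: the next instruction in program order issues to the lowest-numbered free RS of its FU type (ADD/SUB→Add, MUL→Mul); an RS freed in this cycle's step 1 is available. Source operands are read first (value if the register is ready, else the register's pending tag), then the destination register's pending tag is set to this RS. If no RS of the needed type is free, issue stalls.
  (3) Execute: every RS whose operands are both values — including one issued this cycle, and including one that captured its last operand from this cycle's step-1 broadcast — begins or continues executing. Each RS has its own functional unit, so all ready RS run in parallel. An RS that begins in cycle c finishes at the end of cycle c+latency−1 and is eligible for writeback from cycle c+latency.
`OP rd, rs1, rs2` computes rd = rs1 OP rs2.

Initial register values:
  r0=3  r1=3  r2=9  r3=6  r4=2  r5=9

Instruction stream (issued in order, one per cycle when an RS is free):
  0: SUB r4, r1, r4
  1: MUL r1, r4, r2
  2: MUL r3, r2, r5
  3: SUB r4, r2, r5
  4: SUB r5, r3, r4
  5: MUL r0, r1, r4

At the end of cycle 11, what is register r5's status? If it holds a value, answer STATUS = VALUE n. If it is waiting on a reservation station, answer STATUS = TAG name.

STATUS = VALUE 81

  c1: issue SUB r4<-Add1  regs: r0:3,r1:3,r2:9,r3:6,r4:Add1,r5:9
  c2: issue MUL r1<-Mul1  regs: r0:3,r1:Mul1,r2:9,r3:6,r4:Add1,r5:9
  c3: CDB Add1=1; issue MUL r3<-Mul2  regs: r0:3,r1:Mul1,r2:9,r3:Mul2,r4:1,r5:9
  c4: issue SUB r4<-Add1  regs: r0:3,r1:Mul1,r2:9,r3:Mul2,r4:Add1,r5:9
  c5: issue SUB r5<-Add2  regs: r0:3,r1:Mul1,r2:9,r3:Mul2,r4:Add1,r5:Add2
  c6: CDB Add1=0; stall  regs: r0:3,r1:Mul1,r2:9,r3:Mul2,r4:0,r5:Add2
  c7: CDB Mul1=9; issue MUL r0<-Mul1  regs: r0:Mul1,r1:9,r2:9,r3:Mul2,r4:0,r5:Add2
  c8: CDB Mul2=81  regs: r0:Mul1,r1:9,r2:9,r3:81,r4:0,r5:Add2
  c9: -  regs: r0:Mul1,r1:9,r2:9,r3:81,r4:0,r5:Add2
  c10: CDB Add2=81  regs: r0:Mul1,r1:9,r2:9,r3:81,r4:0,r5:81
  c11: CDB Mul1=0  regs: r0:0,r1:9,r2:9,r3:81,r4:0,r5:81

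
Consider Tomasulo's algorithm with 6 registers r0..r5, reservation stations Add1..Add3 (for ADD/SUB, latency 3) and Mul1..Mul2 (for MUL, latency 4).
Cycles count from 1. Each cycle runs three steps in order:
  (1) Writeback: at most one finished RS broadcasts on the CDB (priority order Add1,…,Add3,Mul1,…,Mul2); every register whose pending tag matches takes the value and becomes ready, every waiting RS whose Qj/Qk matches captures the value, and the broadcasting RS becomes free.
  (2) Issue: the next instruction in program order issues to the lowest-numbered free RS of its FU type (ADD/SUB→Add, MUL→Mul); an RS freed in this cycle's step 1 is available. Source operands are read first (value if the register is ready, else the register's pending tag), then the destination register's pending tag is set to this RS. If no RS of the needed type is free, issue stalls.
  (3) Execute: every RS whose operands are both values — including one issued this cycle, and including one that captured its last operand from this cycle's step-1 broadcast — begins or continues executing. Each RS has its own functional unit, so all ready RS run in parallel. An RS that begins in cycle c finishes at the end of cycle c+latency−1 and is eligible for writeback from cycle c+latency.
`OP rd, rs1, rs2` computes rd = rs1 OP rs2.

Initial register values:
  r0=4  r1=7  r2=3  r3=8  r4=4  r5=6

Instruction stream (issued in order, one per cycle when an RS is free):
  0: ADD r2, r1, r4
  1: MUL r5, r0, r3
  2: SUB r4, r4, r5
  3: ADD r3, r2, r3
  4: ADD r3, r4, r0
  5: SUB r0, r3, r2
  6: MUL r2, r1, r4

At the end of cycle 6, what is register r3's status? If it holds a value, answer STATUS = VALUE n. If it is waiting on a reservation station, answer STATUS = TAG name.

STATUS = TAG Add3

c1: issue ADD r2<-Add1 | r0:4,r1:7,r2:Add1,r3:8,r4:4,r5:6
c2: issue MUL r5<-Mul1 | r0:4,r1:7,r2:Add1,r3:8,r4:4,r5:Mul1
c3: issue SUB r4<-Add2 | r0:4,r1:7,r2:Add1,r3:8,r4:Add2,r5:Mul1
c4: CDB Add1=11; issue ADD r3<-Add1 | r0:4,r1:7,r2:11,r3:Add1,r4:Add2,r5:Mul1
c5: issue ADD r3<-Add3 | r0:4,r1:7,r2:11,r3:Add3,r4:Add2,r5:Mul1
c6: CDB Mul1=32; stall | r0:4,r1:7,r2:11,r3:Add3,r4:Add2,r5:32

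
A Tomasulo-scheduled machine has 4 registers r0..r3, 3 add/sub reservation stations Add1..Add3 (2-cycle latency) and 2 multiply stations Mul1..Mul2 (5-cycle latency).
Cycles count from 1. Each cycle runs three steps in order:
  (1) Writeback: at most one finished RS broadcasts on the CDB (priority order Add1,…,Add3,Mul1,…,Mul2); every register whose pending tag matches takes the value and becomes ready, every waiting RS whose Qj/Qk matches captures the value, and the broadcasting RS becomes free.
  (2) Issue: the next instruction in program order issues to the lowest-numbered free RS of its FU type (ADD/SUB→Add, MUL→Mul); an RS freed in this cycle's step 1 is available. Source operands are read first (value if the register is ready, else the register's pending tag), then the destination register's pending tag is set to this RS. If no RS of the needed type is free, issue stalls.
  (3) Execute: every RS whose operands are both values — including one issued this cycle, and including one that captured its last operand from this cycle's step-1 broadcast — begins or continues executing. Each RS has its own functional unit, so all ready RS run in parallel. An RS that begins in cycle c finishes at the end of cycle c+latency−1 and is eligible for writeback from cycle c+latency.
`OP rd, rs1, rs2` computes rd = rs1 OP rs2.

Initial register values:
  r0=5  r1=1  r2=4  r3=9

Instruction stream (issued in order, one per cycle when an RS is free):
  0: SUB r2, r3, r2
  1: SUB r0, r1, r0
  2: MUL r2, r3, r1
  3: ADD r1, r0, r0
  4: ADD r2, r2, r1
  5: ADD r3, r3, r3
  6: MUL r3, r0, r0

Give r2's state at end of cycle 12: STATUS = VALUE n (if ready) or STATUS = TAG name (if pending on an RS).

STATUS = VALUE 1

c1: issue SUB r2<-Add1 | r0:5,r1:1,r2:Add1,r3:9
c2: issue SUB r0<-Add2 | r0:Add2,r1:1,r2:Add1,r3:9
c3: CDB Add1=5; issue MUL r2<-Mul1 | r0:Add2,r1:1,r2:Mul1,r3:9
c4: CDB Add2=-4; issue ADD r1<-Add1 | r0:-4,r1:Add1,r2:Mul1,r3:9
c5: issue ADD r2<-Add2 | r0:-4,r1:Add1,r2:Add2,r3:9
c6: CDB Add1=-8; issue ADD r3<-Add1 | r0:-4,r1:-8,r2:Add2,r3:Add1
c7: issue MUL r3<-Mul2 | r0:-4,r1:-8,r2:Add2,r3:Mul2
c8: CDB Add1=18 | r0:-4,r1:-8,r2:Add2,r3:Mul2
c9: CDB Mul1=9 | r0:-4,r1:-8,r2:Add2,r3:Mul2
c10: - | r0:-4,r1:-8,r2:Add2,r3:Mul2
c11: CDB Add2=1 | r0:-4,r1:-8,r2:1,r3:Mul2
c12: CDB Mul2=16 | r0:-4,r1:-8,r2:1,r3:16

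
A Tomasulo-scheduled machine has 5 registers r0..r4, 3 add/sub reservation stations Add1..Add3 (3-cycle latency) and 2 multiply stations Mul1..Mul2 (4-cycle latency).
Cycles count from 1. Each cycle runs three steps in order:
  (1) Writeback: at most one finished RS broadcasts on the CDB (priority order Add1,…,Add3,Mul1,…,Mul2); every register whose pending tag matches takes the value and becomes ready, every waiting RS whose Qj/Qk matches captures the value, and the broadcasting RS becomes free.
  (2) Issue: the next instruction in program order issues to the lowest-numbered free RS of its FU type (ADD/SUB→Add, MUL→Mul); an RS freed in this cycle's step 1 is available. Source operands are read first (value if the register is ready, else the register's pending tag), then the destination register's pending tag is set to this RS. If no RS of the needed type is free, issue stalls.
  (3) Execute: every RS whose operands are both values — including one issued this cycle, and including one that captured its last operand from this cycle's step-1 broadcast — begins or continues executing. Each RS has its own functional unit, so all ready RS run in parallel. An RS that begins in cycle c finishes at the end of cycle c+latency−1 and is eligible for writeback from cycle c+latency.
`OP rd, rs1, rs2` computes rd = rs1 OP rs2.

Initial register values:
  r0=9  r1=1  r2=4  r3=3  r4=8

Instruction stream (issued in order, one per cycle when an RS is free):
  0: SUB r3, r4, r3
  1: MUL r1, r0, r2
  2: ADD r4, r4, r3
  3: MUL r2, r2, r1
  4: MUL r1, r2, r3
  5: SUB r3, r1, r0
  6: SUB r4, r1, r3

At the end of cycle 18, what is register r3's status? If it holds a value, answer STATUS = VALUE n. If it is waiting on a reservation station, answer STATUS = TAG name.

STATUS = VALUE 711

  c1: issue SUB r3<-Add1  regs: r0:9,r1:1,r2:4,r3:Add1,r4:8
  c2: issue MUL r1<-Mul1  regs: r0:9,r1:Mul1,r2:4,r3:Add1,r4:8
  c3: issue ADD r4<-Add2  regs: r0:9,r1:Mul1,r2:4,r3:Add1,r4:Add2
  c4: CDB Add1=5; issue MUL r2<-Mul2  regs: r0:9,r1:Mul1,r2:Mul2,r3:5,r4:Add2
  c5: stall  regs: r0:9,r1:Mul1,r2:Mul2,r3:5,r4:Add2
  c6: CDB Mul1=36; issue MUL r1<-Mul1  regs: r0:9,r1:Mul1,r2:Mul2,r3:5,r4:Add2
  c7: CDB Add2=13; issue SUB r3<-Add1  regs: r0:9,r1:Mul1,r2:Mul2,r3:Add1,r4:13
  c8: issue SUB r4<-Add2  regs: r0:9,r1:Mul1,r2:Mul2,r3:Add1,r4:Add2
  c9: -  regs: r0:9,r1:Mul1,r2:Mul2,r3:Add1,r4:Add2
  c10: CDB Mul2=144  regs: r0:9,r1:Mul1,r2:144,r3:Add1,r4:Add2
  c11: -  regs: r0:9,r1:Mul1,r2:144,r3:Add1,r4:Add2
  c12: -  regs: r0:9,r1:Mul1,r2:144,r3:Add1,r4:Add2
  c13: -  regs: r0:9,r1:Mul1,r2:144,r3:Add1,r4:Add2
  c14: CDB Mul1=720  regs: r0:9,r1:720,r2:144,r3:Add1,r4:Add2
  c15: -  regs: r0:9,r1:720,r2:144,r3:Add1,r4:Add2
  c16: -  regs: r0:9,r1:720,r2:144,r3:Add1,r4:Add2
  c17: CDB Add1=711  regs: r0:9,r1:720,r2:144,r3:711,r4:Add2
  c18: -  regs: r0:9,r1:720,r2:144,r3:711,r4:Add2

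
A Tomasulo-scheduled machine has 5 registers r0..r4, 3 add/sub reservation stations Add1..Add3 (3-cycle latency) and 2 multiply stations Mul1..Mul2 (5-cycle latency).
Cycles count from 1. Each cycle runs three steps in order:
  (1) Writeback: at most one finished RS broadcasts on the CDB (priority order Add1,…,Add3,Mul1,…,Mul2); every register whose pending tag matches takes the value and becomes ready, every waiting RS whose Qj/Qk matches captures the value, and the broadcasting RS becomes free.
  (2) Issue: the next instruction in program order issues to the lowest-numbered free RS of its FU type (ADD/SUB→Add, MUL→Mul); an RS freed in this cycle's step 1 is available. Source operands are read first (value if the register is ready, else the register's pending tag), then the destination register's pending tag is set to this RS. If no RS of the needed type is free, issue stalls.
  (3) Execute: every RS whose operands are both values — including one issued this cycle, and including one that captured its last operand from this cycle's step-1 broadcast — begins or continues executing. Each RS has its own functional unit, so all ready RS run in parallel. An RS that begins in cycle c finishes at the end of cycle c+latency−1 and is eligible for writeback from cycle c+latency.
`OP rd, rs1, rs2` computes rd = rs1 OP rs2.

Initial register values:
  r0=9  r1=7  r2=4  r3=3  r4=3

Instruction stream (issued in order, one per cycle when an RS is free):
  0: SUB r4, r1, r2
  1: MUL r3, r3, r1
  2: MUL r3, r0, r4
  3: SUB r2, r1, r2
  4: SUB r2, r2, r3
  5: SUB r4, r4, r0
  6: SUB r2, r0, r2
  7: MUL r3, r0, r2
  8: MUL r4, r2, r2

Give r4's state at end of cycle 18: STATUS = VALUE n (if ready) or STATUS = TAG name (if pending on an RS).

STATUS = TAG Mul2

  c1: issue SUB r4<-Add1  regs: r0:9,r1:7,r2:4,r3:3,r4:Add1
  c2: issue MUL r3<-Mul1  regs: r0:9,r1:7,r2:4,r3:Mul1,r4:Add1
  c3: issue MUL r3<-Mul2  regs: r0:9,r1:7,r2:4,r3:Mul2,r4:Add1
  c4: CDB Add1=3; issue SUB r2<-Add1  regs: r0:9,r1:7,r2:Add1,r3:Mul2,r4:3
  c5: issue SUB r2<-Add2  regs: r0:9,r1:7,r2:Add2,r3:Mul2,r4:3
  c6: issue SUB r4<-Add3  regs: r0:9,r1:7,r2:Add2,r3:Mul2,r4:Add3
  c7: CDB Add1=3; issue SUB r2<-Add1  regs: r0:9,r1:7,r2:Add1,r3:Mul2,r4:Add3
  c8: CDB Mul1=21; issue MUL r3<-Mul1  regs: r0:9,r1:7,r2:Add1,r3:Mul1,r4:Add3
  c9: CDB Add3=-6; stall  regs: r0:9,r1:7,r2:Add1,r3:Mul1,r4:-6
  c10: CDB Mul2=27; issue MUL r4<-Mul2  regs: r0:9,r1:7,r2:Add1,r3:Mul1,r4:Mul2
  c11: -  regs: r0:9,r1:7,r2:Add1,r3:Mul1,r4:Mul2
  c12: -  regs: r0:9,r1:7,r2:Add1,r3:Mul1,r4:Mul2
  c13: CDB Add2=-24  regs: r0:9,r1:7,r2:Add1,r3:Mul1,r4:Mul2
  c14: -  regs: r0:9,r1:7,r2:Add1,r3:Mul1,r4:Mul2
  c15: -  regs: r0:9,r1:7,r2:Add1,r3:Mul1,r4:Mul2
  c16: CDB Add1=33  regs: r0:9,r1:7,r2:33,r3:Mul1,r4:Mul2
  c17: -  regs: r0:9,r1:7,r2:33,r3:Mul1,r4:Mul2
  c18: -  regs: r0:9,r1:7,r2:33,r3:Mul1,r4:Mul2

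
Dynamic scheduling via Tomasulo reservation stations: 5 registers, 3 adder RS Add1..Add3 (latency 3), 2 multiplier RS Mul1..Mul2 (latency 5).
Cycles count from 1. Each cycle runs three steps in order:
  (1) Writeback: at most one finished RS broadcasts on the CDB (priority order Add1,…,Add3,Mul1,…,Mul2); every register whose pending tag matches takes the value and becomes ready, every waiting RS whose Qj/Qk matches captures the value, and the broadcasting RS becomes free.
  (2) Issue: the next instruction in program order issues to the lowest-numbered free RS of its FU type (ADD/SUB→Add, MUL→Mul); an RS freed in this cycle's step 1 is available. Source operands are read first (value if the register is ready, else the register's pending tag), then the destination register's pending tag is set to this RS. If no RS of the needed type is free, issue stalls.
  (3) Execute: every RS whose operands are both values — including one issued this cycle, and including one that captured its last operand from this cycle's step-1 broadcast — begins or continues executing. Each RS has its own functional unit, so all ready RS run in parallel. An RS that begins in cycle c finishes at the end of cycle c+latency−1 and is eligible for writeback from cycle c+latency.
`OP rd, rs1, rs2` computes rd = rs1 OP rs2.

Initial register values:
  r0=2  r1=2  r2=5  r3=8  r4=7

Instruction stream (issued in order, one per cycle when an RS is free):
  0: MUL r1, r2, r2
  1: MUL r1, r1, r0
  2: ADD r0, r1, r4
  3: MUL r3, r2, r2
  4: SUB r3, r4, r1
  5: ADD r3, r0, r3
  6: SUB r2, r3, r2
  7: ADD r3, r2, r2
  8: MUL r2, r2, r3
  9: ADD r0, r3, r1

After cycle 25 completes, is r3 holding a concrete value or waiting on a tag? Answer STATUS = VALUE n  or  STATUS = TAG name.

STATUS = VALUE 18

cycle 1: issue MUL r1<-Mul1 // r0:2,r1:Mul1,r2:5,r3:8,r4:7
cycle 2: issue MUL r1<-Mul2 // r0:2,r1:Mul2,r2:5,r3:8,r4:7
cycle 3: issue ADD r0<-Add1 // r0:Add1,r1:Mul2,r2:5,r3:8,r4:7
cycle 4: stall // r0:Add1,r1:Mul2,r2:5,r3:8,r4:7
cycle 5: stall // r0:Add1,r1:Mul2,r2:5,r3:8,r4:7
cycle 6: CDB Mul1=25; issue MUL r3<-Mul1 // r0:Add1,r1:Mul2,r2:5,r3:Mul1,r4:7
cycle 7: issue SUB r3<-Add2 // r0:Add1,r1:Mul2,r2:5,r3:Add2,r4:7
cycle 8: issue ADD r3<-Add3 // r0:Add1,r1:Mul2,r2:5,r3:Add3,r4:7
cycle 9: stall // r0:Add1,r1:Mul2,r2:5,r3:Add3,r4:7
cycle 10: stall // r0:Add1,r1:Mul2,r2:5,r3:Add3,r4:7
cycle 11: CDB Mul1=25; stall // r0:Add1,r1:Mul2,r2:5,r3:Add3,r4:7
cycle 12: CDB Mul2=50; stall // r0:Add1,r1:50,r2:5,r3:Add3,r4:7
cycle 13: stall // r0:Add1,r1:50,r2:5,r3:Add3,r4:7
cycle 14: stall // r0:Add1,r1:50,r2:5,r3:Add3,r4:7
cycle 15: CDB Add1=57; issue SUB r2<-Add1 // r0:57,r1:50,r2:Add1,r3:Add3,r4:7
cycle 16: CDB Add2=-43; issue ADD r3<-Add2 // r0:57,r1:50,r2:Add1,r3:Add2,r4:7
cycle 17: issue MUL r2<-Mul1 // r0:57,r1:50,r2:Mul1,r3:Add2,r4:7
cycle 18: stall // r0:57,r1:50,r2:Mul1,r3:Add2,r4:7
cycle 19: CDB Add3=14; issue ADD r0<-Add3 // r0:Add3,r1:50,r2:Mul1,r3:Add2,r4:7
cycle 20: - // r0:Add3,r1:50,r2:Mul1,r3:Add2,r4:7
cycle 21: - // r0:Add3,r1:50,r2:Mul1,r3:Add2,r4:7
cycle 22: CDB Add1=9 // r0:Add3,r1:50,r2:Mul1,r3:Add2,r4:7
cycle 23: - // r0:Add3,r1:50,r2:Mul1,r3:Add2,r4:7
cycle 24: - // r0:Add3,r1:50,r2:Mul1,r3:Add2,r4:7
cycle 25: CDB Add2=18 // r0:Add3,r1:50,r2:Mul1,r3:18,r4:7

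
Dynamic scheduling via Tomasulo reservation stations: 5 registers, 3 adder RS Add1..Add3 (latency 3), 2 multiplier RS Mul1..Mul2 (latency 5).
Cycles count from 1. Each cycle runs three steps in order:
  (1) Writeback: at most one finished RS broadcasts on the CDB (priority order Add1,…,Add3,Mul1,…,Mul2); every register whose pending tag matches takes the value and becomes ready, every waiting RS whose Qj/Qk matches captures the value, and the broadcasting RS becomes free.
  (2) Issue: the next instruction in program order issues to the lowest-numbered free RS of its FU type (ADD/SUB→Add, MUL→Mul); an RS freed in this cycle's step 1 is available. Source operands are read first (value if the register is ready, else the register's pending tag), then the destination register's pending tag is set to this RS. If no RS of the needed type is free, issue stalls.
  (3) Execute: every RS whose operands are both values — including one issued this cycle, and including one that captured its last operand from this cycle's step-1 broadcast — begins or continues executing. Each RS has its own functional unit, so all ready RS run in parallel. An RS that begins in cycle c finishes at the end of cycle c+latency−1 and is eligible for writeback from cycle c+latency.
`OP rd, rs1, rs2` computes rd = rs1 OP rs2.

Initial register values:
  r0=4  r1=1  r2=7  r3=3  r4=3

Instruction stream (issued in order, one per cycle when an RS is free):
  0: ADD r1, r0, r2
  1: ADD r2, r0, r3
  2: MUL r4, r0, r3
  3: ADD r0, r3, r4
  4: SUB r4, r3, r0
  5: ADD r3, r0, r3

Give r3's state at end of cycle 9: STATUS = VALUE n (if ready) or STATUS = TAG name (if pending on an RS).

STATUS = TAG Add3

cycle 1: issue ADD r1<-Add1 // r0:4,r1:Add1,r2:7,r3:3,r4:3
cycle 2: issue ADD r2<-Add2 // r0:4,r1:Add1,r2:Add2,r3:3,r4:3
cycle 3: issue MUL r4<-Mul1 // r0:4,r1:Add1,r2:Add2,r3:3,r4:Mul1
cycle 4: CDB Add1=11; issue ADD r0<-Add1 // r0:Add1,r1:11,r2:Add2,r3:3,r4:Mul1
cycle 5: CDB Add2=7; issue SUB r4<-Add2 // r0:Add1,r1:11,r2:7,r3:3,r4:Add2
cycle 6: issue ADD r3<-Add3 // r0:Add1,r1:11,r2:7,r3:Add3,r4:Add2
cycle 7: - // r0:Add1,r1:11,r2:7,r3:Add3,r4:Add2
cycle 8: CDB Mul1=12 // r0:Add1,r1:11,r2:7,r3:Add3,r4:Add2
cycle 9: - // r0:Add1,r1:11,r2:7,r3:Add3,r4:Add2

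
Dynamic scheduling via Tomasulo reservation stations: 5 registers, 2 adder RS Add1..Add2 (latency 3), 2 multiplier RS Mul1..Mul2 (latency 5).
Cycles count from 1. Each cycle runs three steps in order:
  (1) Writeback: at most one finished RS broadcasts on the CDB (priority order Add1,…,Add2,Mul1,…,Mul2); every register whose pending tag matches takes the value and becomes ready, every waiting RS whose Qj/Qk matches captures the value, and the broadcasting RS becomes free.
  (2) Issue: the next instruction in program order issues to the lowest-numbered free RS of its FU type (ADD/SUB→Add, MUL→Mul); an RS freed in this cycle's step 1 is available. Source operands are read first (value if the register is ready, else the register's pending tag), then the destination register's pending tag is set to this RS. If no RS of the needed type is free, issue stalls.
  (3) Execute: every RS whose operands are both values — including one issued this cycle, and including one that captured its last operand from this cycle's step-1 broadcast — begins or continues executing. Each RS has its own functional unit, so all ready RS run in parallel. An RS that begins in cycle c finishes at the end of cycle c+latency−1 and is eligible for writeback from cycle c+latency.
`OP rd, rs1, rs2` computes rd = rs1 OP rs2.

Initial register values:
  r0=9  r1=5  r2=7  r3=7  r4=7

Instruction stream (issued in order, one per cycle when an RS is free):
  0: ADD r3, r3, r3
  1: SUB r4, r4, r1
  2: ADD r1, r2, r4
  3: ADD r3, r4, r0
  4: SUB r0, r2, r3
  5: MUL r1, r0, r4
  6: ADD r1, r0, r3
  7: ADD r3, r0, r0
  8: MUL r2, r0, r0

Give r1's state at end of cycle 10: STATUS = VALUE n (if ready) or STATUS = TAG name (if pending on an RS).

c1: issue ADD r3<-Add1 | r0:9,r1:5,r2:7,r3:Add1,r4:7
c2: issue SUB r4<-Add2 | r0:9,r1:5,r2:7,r3:Add1,r4:Add2
c3: stall | r0:9,r1:5,r2:7,r3:Add1,r4:Add2
c4: CDB Add1=14; issue ADD r1<-Add1 | r0:9,r1:Add1,r2:7,r3:14,r4:Add2
c5: CDB Add2=2; issue ADD r3<-Add2 | r0:9,r1:Add1,r2:7,r3:Add2,r4:2
c6: stall | r0:9,r1:Add1,r2:7,r3:Add2,r4:2
c7: stall | r0:9,r1:Add1,r2:7,r3:Add2,r4:2
c8: CDB Add1=9; issue SUB r0<-Add1 | r0:Add1,r1:9,r2:7,r3:Add2,r4:2
c9: CDB Add2=11; issue MUL r1<-Mul1 | r0:Add1,r1:Mul1,r2:7,r3:11,r4:2
c10: issue ADD r1<-Add2 | r0:Add1,r1:Add2,r2:7,r3:11,r4:2

STATUS = TAG Add2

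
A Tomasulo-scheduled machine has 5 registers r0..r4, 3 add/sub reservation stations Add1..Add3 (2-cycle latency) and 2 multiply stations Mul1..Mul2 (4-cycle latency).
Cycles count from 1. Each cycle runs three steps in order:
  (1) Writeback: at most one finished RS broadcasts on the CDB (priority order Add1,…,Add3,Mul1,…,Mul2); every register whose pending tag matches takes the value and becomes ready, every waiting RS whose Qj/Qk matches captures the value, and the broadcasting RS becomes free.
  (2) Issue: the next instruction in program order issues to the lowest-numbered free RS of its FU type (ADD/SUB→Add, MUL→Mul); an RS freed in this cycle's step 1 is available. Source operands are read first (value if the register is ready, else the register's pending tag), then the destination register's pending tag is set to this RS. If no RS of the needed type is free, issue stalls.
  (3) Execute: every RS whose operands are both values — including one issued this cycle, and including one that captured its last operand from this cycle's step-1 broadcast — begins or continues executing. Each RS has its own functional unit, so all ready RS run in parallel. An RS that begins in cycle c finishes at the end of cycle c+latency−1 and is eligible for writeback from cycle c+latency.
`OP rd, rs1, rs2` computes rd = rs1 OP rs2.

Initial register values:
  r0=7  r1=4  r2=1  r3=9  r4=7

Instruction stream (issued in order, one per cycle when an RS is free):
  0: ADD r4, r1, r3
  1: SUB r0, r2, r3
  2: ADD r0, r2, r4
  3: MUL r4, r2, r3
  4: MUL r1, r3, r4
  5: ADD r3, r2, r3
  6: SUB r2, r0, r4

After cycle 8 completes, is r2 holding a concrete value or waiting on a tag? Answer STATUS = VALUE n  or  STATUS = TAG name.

c1: issue ADD r4<-Add1 | r0:7,r1:4,r2:1,r3:9,r4:Add1
c2: issue SUB r0<-Add2 | r0:Add2,r1:4,r2:1,r3:9,r4:Add1
c3: CDB Add1=13; issue ADD r0<-Add1 | r0:Add1,r1:4,r2:1,r3:9,r4:13
c4: CDB Add2=-8; issue MUL r4<-Mul1 | r0:Add1,r1:4,r2:1,r3:9,r4:Mul1
c5: CDB Add1=14; issue MUL r1<-Mul2 | r0:14,r1:Mul2,r2:1,r3:9,r4:Mul1
c6: issue ADD r3<-Add1 | r0:14,r1:Mul2,r2:1,r3:Add1,r4:Mul1
c7: issue SUB r2<-Add2 | r0:14,r1:Mul2,r2:Add2,r3:Add1,r4:Mul1
c8: CDB Add1=10 | r0:14,r1:Mul2,r2:Add2,r3:10,r4:Mul1

STATUS = TAG Add2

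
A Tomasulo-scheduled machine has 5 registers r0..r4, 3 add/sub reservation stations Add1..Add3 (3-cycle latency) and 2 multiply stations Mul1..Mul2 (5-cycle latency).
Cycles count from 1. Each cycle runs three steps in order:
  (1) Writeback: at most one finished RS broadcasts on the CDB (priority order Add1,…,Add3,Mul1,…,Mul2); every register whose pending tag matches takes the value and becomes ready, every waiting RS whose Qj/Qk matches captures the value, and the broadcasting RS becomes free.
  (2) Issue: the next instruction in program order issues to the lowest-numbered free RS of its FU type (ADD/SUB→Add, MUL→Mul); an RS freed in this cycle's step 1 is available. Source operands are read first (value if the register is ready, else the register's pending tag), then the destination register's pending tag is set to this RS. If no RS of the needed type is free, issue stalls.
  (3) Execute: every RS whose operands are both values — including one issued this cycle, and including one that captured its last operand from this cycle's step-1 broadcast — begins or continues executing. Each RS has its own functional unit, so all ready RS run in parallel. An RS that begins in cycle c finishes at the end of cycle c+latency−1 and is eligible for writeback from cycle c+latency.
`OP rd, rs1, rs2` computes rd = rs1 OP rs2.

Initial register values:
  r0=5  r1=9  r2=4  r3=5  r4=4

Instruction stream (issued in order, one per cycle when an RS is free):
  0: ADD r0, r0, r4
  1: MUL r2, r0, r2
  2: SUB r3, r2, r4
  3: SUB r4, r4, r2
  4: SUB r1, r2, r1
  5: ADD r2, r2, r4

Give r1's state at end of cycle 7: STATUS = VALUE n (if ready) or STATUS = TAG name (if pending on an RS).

STATUS = TAG Add3

c1: issue ADD r0<-Add1 | r0:Add1,r1:9,r2:4,r3:5,r4:4
c2: issue MUL r2<-Mul1 | r0:Add1,r1:9,r2:Mul1,r3:5,r4:4
c3: issue SUB r3<-Add2 | r0:Add1,r1:9,r2:Mul1,r3:Add2,r4:4
c4: CDB Add1=9; issue SUB r4<-Add1 | r0:9,r1:9,r2:Mul1,r3:Add2,r4:Add1
c5: issue SUB r1<-Add3 | r0:9,r1:Add3,r2:Mul1,r3:Add2,r4:Add1
c6: stall | r0:9,r1:Add3,r2:Mul1,r3:Add2,r4:Add1
c7: stall | r0:9,r1:Add3,r2:Mul1,r3:Add2,r4:Add1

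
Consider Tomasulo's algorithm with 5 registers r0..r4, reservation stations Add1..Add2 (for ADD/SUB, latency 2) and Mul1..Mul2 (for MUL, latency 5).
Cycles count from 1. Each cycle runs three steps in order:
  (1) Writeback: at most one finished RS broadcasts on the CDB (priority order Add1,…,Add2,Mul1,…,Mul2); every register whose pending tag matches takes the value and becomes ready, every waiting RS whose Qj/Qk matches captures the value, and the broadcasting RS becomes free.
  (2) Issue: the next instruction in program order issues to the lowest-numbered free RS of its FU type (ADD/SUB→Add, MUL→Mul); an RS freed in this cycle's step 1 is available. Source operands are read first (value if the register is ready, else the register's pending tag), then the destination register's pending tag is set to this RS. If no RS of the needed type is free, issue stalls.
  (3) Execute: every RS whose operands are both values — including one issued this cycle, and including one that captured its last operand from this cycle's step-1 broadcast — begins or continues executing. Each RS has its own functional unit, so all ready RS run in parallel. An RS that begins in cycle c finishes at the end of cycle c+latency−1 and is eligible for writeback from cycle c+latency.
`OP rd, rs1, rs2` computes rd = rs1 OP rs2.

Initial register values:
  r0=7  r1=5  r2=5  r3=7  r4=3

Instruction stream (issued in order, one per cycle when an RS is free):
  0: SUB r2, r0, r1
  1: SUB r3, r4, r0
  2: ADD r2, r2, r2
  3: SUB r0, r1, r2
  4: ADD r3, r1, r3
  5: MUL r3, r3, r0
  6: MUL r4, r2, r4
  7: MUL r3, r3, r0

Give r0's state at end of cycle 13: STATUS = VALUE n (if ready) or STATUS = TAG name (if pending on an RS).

  c1: issue SUB r2<-Add1  regs: r0:7,r1:5,r2:Add1,r3:7,r4:3
  c2: issue SUB r3<-Add2  regs: r0:7,r1:5,r2:Add1,r3:Add2,r4:3
  c3: CDB Add1=2; issue ADD r2<-Add1  regs: r0:7,r1:5,r2:Add1,r3:Add2,r4:3
  c4: CDB Add2=-4; issue SUB r0<-Add2  regs: r0:Add2,r1:5,r2:Add1,r3:-4,r4:3
  c5: CDB Add1=4; issue ADD r3<-Add1  regs: r0:Add2,r1:5,r2:4,r3:Add1,r4:3
  c6: issue MUL r3<-Mul1  regs: r0:Add2,r1:5,r2:4,r3:Mul1,r4:3
  c7: CDB Add1=1; issue MUL r4<-Mul2  regs: r0:Add2,r1:5,r2:4,r3:Mul1,r4:Mul2
  c8: CDB Add2=1; stall  regs: r0:1,r1:5,r2:4,r3:Mul1,r4:Mul2
  c9: stall  regs: r0:1,r1:5,r2:4,r3:Mul1,r4:Mul2
  c10: stall  regs: r0:1,r1:5,r2:4,r3:Mul1,r4:Mul2
  c11: stall  regs: r0:1,r1:5,r2:4,r3:Mul1,r4:Mul2
  c12: CDB Mul2=12; issue MUL r3<-Mul2  regs: r0:1,r1:5,r2:4,r3:Mul2,r4:12
  c13: CDB Mul1=1  regs: r0:1,r1:5,r2:4,r3:Mul2,r4:12

STATUS = VALUE 1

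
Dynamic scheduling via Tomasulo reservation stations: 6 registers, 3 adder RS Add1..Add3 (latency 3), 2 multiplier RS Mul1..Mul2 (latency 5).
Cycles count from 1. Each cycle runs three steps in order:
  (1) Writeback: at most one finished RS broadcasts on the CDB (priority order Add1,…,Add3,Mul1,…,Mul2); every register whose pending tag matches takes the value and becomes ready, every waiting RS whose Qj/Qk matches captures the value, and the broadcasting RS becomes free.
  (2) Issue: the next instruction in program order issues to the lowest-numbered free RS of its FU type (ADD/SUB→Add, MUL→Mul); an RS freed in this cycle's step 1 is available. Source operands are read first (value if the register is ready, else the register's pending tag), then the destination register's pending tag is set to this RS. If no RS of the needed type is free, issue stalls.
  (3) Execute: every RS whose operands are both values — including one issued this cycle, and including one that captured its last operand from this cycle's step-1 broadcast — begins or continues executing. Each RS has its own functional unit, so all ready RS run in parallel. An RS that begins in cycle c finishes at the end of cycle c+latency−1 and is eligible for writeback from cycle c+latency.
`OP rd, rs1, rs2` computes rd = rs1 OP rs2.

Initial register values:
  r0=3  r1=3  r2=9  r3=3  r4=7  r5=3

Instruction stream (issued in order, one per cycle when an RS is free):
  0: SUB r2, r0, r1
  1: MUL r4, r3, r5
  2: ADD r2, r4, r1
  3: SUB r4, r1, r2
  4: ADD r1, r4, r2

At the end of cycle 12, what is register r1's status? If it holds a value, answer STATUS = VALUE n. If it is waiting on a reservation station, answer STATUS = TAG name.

  c1: issue SUB r2<-Add1  regs: r0:3,r1:3,r2:Add1,r3:3,r4:7,r5:3
  c2: issue MUL r4<-Mul1  regs: r0:3,r1:3,r2:Add1,r3:3,r4:Mul1,r5:3
  c3: issue ADD r2<-Add2  regs: r0:3,r1:3,r2:Add2,r3:3,r4:Mul1,r5:3
  c4: CDB Add1=0; issue SUB r4<-Add1  regs: r0:3,r1:3,r2:Add2,r3:3,r4:Add1,r5:3
  c5: issue ADD r1<-Add3  regs: r0:3,r1:Add3,r2:Add2,r3:3,r4:Add1,r5:3
  c6: -  regs: r0:3,r1:Add3,r2:Add2,r3:3,r4:Add1,r5:3
  c7: CDB Mul1=9  regs: r0:3,r1:Add3,r2:Add2,r3:3,r4:Add1,r5:3
  c8: -  regs: r0:3,r1:Add3,r2:Add2,r3:3,r4:Add1,r5:3
  c9: -  regs: r0:3,r1:Add3,r2:Add2,r3:3,r4:Add1,r5:3
  c10: CDB Add2=12  regs: r0:3,r1:Add3,r2:12,r3:3,r4:Add1,r5:3
  c11: -  regs: r0:3,r1:Add3,r2:12,r3:3,r4:Add1,r5:3
  c12: -  regs: r0:3,r1:Add3,r2:12,r3:3,r4:Add1,r5:3

STATUS = TAG Add3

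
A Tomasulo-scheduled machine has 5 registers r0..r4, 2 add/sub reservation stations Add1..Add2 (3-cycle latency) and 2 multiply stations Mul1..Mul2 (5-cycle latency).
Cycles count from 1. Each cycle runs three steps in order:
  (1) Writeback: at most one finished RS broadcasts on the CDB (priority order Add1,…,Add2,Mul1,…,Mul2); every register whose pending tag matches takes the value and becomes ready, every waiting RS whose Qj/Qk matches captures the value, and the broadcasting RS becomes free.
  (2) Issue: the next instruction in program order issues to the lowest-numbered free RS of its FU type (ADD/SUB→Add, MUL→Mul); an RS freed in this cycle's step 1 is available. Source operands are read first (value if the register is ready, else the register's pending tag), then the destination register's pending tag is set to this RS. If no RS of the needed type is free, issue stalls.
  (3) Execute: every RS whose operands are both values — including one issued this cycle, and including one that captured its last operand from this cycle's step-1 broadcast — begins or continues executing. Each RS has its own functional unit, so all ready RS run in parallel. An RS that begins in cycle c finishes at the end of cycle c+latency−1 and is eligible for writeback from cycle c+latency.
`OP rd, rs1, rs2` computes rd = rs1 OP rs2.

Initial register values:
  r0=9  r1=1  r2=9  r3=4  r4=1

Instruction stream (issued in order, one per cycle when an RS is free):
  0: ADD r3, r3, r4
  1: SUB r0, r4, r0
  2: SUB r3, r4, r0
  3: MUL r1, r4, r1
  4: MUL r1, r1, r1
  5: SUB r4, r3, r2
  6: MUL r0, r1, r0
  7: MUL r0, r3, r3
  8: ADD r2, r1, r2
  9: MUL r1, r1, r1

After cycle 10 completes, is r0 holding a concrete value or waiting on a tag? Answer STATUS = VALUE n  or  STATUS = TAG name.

STATUS = TAG Mul1

  c1: issue ADD r3<-Add1  regs: r0:9,r1:1,r2:9,r3:Add1,r4:1
  c2: issue SUB r0<-Add2  regs: r0:Add2,r1:1,r2:9,r3:Add1,r4:1
  c3: stall  regs: r0:Add2,r1:1,r2:9,r3:Add1,r4:1
  c4: CDB Add1=5; issue SUB r3<-Add1  regs: r0:Add2,r1:1,r2:9,r3:Add1,r4:1
  c5: CDB Add2=-8; issue MUL r1<-Mul1  regs: r0:-8,r1:Mul1,r2:9,r3:Add1,r4:1
  c6: issue MUL r1<-Mul2  regs: r0:-8,r1:Mul2,r2:9,r3:Add1,r4:1
  c7: issue SUB r4<-Add2  regs: r0:-8,r1:Mul2,r2:9,r3:Add1,r4:Add2
  c8: CDB Add1=9; stall  regs: r0:-8,r1:Mul2,r2:9,r3:9,r4:Add2
  c9: stall  regs: r0:-8,r1:Mul2,r2:9,r3:9,r4:Add2
  c10: CDB Mul1=1; issue MUL r0<-Mul1  regs: r0:Mul1,r1:Mul2,r2:9,r3:9,r4:Add2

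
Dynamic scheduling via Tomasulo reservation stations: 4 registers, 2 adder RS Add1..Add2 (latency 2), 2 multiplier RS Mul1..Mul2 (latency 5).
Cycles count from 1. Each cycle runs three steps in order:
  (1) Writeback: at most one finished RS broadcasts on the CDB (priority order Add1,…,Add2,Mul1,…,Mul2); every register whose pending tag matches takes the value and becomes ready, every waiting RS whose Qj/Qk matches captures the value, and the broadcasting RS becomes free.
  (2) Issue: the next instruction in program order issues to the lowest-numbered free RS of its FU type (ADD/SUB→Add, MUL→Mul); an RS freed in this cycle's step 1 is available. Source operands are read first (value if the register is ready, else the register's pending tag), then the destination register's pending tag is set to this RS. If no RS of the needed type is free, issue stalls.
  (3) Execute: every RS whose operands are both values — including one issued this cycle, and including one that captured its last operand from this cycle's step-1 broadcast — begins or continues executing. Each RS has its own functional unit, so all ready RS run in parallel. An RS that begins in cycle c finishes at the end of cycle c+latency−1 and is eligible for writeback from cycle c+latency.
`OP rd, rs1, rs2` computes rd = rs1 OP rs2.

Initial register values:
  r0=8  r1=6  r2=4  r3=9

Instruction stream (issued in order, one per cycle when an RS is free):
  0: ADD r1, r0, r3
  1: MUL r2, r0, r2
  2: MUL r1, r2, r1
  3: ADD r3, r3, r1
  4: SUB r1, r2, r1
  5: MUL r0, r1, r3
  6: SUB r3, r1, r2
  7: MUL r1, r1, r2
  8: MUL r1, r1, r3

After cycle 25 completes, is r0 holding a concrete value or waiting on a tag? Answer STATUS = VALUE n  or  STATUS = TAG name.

c1: issue ADD r1<-Add1 | r0:8,r1:Add1,r2:4,r3:9
c2: issue MUL r2<-Mul1 | r0:8,r1:Add1,r2:Mul1,r3:9
c3: CDB Add1=17; issue MUL r1<-Mul2 | r0:8,r1:Mul2,r2:Mul1,r3:9
c4: issue ADD r3<-Add1 | r0:8,r1:Mul2,r2:Mul1,r3:Add1
c5: issue SUB r1<-Add2 | r0:8,r1:Add2,r2:Mul1,r3:Add1
c6: stall | r0:8,r1:Add2,r2:Mul1,r3:Add1
c7: CDB Mul1=32; issue MUL r0<-Mul1 | r0:Mul1,r1:Add2,r2:32,r3:Add1
c8: stall | r0:Mul1,r1:Add2,r2:32,r3:Add1
c9: stall | r0:Mul1,r1:Add2,r2:32,r3:Add1
c10: stall | r0:Mul1,r1:Add2,r2:32,r3:Add1
c11: stall | r0:Mul1,r1:Add2,r2:32,r3:Add1
c12: CDB Mul2=544; stall | r0:Mul1,r1:Add2,r2:32,r3:Add1
c13: stall | r0:Mul1,r1:Add2,r2:32,r3:Add1
c14: CDB Add1=553; issue SUB r3<-Add1 | r0:Mul1,r1:Add2,r2:32,r3:Add1
c15: CDB Add2=-512; issue MUL r1<-Mul2 | r0:Mul1,r1:Mul2,r2:32,r3:Add1
c16: stall | r0:Mul1,r1:Mul2,r2:32,r3:Add1
c17: CDB Add1=-544; stall | r0:Mul1,r1:Mul2,r2:32,r3:-544
c18: stall | r0:Mul1,r1:Mul2,r2:32,r3:-544
c19: stall | r0:Mul1,r1:Mul2,r2:32,r3:-544
c20: CDB Mul1=-283136; issue MUL r1<-Mul1 | r0:-283136,r1:Mul1,r2:32,r3:-544
c21: CDB Mul2=-16384 | r0:-283136,r1:Mul1,r2:32,r3:-544
c22: - | r0:-283136,r1:Mul1,r2:32,r3:-544
c23: - | r0:-283136,r1:Mul1,r2:32,r3:-544
c24: - | r0:-283136,r1:Mul1,r2:32,r3:-544
c25: - | r0:-283136,r1:Mul1,r2:32,r3:-544

STATUS = VALUE -283136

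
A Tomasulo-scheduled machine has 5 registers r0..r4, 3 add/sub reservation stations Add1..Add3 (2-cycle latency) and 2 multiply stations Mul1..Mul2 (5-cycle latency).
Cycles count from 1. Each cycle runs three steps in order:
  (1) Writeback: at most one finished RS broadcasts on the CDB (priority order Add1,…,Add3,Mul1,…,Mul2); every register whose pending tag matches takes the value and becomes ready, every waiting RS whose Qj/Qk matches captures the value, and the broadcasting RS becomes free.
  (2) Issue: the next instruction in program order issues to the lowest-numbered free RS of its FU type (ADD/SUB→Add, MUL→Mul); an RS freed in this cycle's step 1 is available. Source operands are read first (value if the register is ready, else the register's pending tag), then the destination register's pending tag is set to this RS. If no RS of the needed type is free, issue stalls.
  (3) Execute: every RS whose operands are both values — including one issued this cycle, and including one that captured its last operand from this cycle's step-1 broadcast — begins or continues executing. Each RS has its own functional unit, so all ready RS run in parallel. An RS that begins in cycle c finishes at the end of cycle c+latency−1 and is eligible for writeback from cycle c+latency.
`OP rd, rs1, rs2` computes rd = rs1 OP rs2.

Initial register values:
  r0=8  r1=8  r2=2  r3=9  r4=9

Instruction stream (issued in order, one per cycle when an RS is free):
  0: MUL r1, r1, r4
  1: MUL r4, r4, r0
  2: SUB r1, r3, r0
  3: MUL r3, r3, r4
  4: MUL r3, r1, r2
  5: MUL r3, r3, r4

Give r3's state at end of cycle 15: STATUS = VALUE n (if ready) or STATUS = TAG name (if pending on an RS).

STATUS = TAG Mul1

cycle 1: issue MUL r1<-Mul1 // r0:8,r1:Mul1,r2:2,r3:9,r4:9
cycle 2: issue MUL r4<-Mul2 // r0:8,r1:Mul1,r2:2,r3:9,r4:Mul2
cycle 3: issue SUB r1<-Add1 // r0:8,r1:Add1,r2:2,r3:9,r4:Mul2
cycle 4: stall // r0:8,r1:Add1,r2:2,r3:9,r4:Mul2
cycle 5: CDB Add1=1; stall // r0:8,r1:1,r2:2,r3:9,r4:Mul2
cycle 6: CDB Mul1=72; issue MUL r3<-Mul1 // r0:8,r1:1,r2:2,r3:Mul1,r4:Mul2
cycle 7: CDB Mul2=72; issue MUL r3<-Mul2 // r0:8,r1:1,r2:2,r3:Mul2,r4:72
cycle 8: stall // r0:8,r1:1,r2:2,r3:Mul2,r4:72
cycle 9: stall // r0:8,r1:1,r2:2,r3:Mul2,r4:72
cycle 10: stall // r0:8,r1:1,r2:2,r3:Mul2,r4:72
cycle 11: stall // r0:8,r1:1,r2:2,r3:Mul2,r4:72
cycle 12: CDB Mul1=648; issue MUL r3<-Mul1 // r0:8,r1:1,r2:2,r3:Mul1,r4:72
cycle 13: CDB Mul2=2 // r0:8,r1:1,r2:2,r3:Mul1,r4:72
cycle 14: - // r0:8,r1:1,r2:2,r3:Mul1,r4:72
cycle 15: - // r0:8,r1:1,r2:2,r3:Mul1,r4:72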